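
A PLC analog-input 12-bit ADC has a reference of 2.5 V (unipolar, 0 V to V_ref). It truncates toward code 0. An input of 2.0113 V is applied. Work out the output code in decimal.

Full-scale span = 2.5 V; LSB = 2.5/2^12 = 0.610 mV.
(2.0113 − 0) / 0.000610352 = 3295.314 LSBs.
Floor → code 3295.

code 3295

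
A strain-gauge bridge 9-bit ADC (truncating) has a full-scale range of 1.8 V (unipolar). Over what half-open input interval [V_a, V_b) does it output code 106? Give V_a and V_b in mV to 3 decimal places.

[372.656 mV, 376.172 mV)

LSB = 1.8/2^9 = 3.516 mV.
V_a = V_low + 106·LSB = 0.372656 V; V_b = V_low + 107·LSB = 0.376172 V.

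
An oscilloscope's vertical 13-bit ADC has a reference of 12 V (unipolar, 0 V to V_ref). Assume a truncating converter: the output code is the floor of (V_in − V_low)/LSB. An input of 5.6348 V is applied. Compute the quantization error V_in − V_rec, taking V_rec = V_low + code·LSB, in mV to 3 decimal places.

Step size: 12 V ÷ 2^13 = 1.465 mV.
(5.6348 − 0)/0.00146484 = 3846.6901; ⌊·⌋ gives code 3846.
V_rec = 0 + 3846·0.00146484 = 5.6337891 V.
V_in − V_rec = 0.00101094 V = 1.011 mV.

1.011 mV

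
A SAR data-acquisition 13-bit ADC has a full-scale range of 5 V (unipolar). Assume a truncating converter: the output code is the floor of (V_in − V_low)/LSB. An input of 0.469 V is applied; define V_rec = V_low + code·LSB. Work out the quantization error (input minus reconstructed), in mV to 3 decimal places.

0.250 mV

LSB = 5/2^13 = 0.610 mV.
Scaled input = 768.4096 LSBs, so code = 768.
Reconstructed: 0.46875 V.
Difference: 0.00025 V → 0.250 mV.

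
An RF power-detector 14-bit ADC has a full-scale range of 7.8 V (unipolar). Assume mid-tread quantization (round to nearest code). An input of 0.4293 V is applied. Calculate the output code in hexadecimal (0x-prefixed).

LSB = 7.8 V / 16384 = 476.07 µV.
(0.4293 − 0) / 0.000476074 = 901.750 LSBs.
round(901.750) = 902.
In hexadecimal (0x-prefixed): 0x386.

code 0x386 (decimal 902)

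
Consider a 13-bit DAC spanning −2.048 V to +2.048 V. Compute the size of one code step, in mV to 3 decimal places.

Full-scale span = 4.096 V.
LSB = 4.096 / 2^13 = 4.096 / 8192 = 0.0005 V = 0.500 mV.

0.500 mV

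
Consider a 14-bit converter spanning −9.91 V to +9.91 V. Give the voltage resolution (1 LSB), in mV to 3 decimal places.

Full-scale span = 19.82 V.
LSB = 19.82 / 2^14 = 19.82 / 16384 = 0.00120972 V = 1.210 mV.

1.210 mV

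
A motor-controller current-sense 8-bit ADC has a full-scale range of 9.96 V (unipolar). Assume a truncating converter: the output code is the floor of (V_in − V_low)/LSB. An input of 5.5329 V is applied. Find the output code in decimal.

code 142

With 256 levels over 9.96 V, one step is 38.906 mV.
Input sits at 142.211 steps above V_low.
⌊·⌋(142.211) = 142.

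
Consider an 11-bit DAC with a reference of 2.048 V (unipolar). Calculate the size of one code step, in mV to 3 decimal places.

1.000 mV

Full-scale span = 2.048 V.
LSB = 2.048 / 2^11 = 2.048 / 2048 = 0.001 V = 1.000 mV.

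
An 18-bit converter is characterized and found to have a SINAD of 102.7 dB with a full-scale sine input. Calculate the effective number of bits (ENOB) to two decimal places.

16.77 bits

ENOB = (SINAD − 1.76) / 6.02 = (102.7 − 1.76)/6.02 = 16.767.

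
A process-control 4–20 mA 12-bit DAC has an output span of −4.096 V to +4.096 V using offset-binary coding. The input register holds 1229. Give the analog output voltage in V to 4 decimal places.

-1.6380 V

LSB = 8.192 V / 2^12 = 2.000 mV.
V_out = (−4.096) + 1229 × 0.002 V = -1.638 V.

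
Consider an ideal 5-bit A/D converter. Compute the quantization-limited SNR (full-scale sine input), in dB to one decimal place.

31.9 dB

SNR ≈ 6.02·N + 1.76 dB = 6.02·5 + 1.76 = 31.86 dB.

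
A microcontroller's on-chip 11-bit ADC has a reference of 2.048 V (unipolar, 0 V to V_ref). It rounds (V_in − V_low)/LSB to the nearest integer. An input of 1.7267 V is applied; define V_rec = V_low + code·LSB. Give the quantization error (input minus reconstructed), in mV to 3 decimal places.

Step size: 2.048 V ÷ 2^11 = 1.000 mV.
(V_in − V_low)/LSB = (1.7267 − 0)/0.001 = 1726.7000 → code 1727 (round).
Reconstructed: 1.727 V.
V_in − V_rec = -0.0003 V = -0.300 mV.

-0.300 mV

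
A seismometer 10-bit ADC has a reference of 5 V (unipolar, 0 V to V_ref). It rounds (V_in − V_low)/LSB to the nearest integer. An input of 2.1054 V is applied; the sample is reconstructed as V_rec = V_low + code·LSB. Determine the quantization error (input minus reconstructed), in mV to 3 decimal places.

0.908 mV

One LSB is 5 V / 1024 = 4.883 mV.
Scaled input = 431.1859 LSBs, so code = 431.
V_rec = 0 + 431·0.00488281 = 2.1044922 V.
Difference: 0.000907812 V → 0.908 mV.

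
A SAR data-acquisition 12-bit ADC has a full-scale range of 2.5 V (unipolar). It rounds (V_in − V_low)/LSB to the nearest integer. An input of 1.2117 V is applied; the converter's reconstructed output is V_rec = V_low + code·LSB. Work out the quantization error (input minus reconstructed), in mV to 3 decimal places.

LSB = 2.5/2^12 = 0.610 mV.
(V_in − V_low)/LSB = (1.2117 − 0)/0.000610352 = 1985.2493 → code 1985 (round).
V_rec = 0 + 1985·0.000610352 = 1.2115479 V.
V_in − V_rec = 0.000152148 V = 0.152 mV.

0.152 mV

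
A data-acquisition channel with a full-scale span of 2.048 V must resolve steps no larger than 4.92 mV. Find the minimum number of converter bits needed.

9 bits

Number of steps required ≥ 2.048 V / 4.92 mV = 416.26.
Need 2^N ≥ 416.26; 2^8 = 256, 2^9 = 512.
Minimum N = 9.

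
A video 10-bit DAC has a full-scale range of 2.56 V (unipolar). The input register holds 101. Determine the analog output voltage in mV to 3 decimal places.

LSB = 2.56 V / 2^10 = 2.500 mV.
V_out = 0 + 101 × 0.0025 V = 0.2525 V.
= 252.500 mV.

252.500 mV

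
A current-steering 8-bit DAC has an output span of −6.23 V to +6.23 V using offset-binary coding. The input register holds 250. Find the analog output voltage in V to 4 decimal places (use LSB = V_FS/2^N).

LSB = 12.46 V / 2^8 = 48.672 mV.
V_out = (−6.23) + 250 × 0.0486719 V = 5.93797 V.

5.9380 V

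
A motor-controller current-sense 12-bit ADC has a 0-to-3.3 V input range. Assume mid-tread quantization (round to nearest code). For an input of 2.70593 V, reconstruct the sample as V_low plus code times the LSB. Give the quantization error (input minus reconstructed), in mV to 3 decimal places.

One LSB is 3.3 V / 4096 = 0.806 mV.
(V_in − V_low)/LSB = (2.70593 − 0)/0.000805664 = 3358.6331 → code 3359 (round).
Reconstructed: 2.7062256 V.
Error = 2.70593 − 2.7062256 = -0.000295586 V = -0.296 mV.

-0.296 mV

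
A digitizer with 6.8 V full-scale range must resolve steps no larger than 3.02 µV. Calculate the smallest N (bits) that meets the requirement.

Number of steps required ≥ 6.8 V / 3.02 µV = 2251655.63.
Need 2^N ≥ 2251655.63; 2^21 = 2097152, 2^22 = 4194304.
Minimum N = 22.

22 bits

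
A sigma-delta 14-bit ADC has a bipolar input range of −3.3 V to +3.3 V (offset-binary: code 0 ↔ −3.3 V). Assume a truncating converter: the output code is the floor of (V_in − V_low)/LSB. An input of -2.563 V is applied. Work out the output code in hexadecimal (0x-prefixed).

code 0x725 (decimal 1829)

LSB = 6.6 V / 16384 = 402.83 µV.
(-2.563 − (−3.3)) / 0.000402832 = 1829.547 LSBs.
Floor → code 1829.
In hexadecimal (0x-prefixed): 0x725.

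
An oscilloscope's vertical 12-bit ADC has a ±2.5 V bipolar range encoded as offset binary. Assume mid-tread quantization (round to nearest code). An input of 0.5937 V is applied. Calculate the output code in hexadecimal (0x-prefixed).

code 0x9E6 (decimal 2534)

Full-scale span = 5 V; LSB = 5/2^12 = 1.221 mV.
(0.5937 − (−2.5)) / 0.0012207 = 2534.359 LSBs.
So the output code is 2534.
In hexadecimal (0x-prefixed): 0x9E6.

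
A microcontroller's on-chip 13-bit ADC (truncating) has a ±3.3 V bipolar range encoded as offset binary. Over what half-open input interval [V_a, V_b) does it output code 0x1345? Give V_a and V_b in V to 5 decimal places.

LSB = 6.6/2^13 = 0.806 mV.
Code 0x1345 = 4933 decimal.
V_a = V_low + 4933·LSB = 0.674341 V; V_b = V_low + 4934·LSB = 0.675146 V.

[0.67434 V, 0.67515 V)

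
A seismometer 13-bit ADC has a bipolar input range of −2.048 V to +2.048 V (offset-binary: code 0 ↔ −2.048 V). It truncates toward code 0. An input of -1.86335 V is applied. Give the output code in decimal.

Full-scale span = 4.096 V; LSB = 4.096/2^13 = 0.500 mV.
(-1.86335 − (−2.048)) / 0.0005 = 369.300 LSBs.
Floor → code 369.

code 369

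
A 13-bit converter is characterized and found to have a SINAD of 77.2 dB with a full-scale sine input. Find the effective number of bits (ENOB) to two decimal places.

ENOB = (SINAD − 1.76) / 6.02 = (77.2 − 1.76)/6.02 = 12.532.

12.53 bits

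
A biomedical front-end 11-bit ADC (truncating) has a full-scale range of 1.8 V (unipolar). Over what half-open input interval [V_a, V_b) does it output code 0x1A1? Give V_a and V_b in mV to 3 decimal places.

[366.504 mV, 367.383 mV)

LSB = 1.8/2^11 = 0.879 mV.
Code 0x1A1 = 417 decimal.
V_a = V_low + 417·LSB = 0.366504 V; V_b = V_low + 418·LSB = 0.367383 V.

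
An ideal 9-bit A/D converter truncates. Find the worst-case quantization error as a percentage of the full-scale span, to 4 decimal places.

0.1953 %

Truncating → worst-case error = 1 LSB = V_FS/2^9, so 100/512 = 0.195312 % of full scale.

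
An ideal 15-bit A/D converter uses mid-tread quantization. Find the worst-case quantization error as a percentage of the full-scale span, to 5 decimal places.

0.00153 %

Rounding → worst-case error = ½ LSB = V_FS/2^16, so 100/65536 = 0.00152588 % of full scale.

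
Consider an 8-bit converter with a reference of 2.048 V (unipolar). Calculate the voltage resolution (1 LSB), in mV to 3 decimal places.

8.000 mV

Full-scale span = 2.048 V.
LSB = 2.048 / 2^8 = 2.048 / 256 = 0.008 V = 8.000 mV.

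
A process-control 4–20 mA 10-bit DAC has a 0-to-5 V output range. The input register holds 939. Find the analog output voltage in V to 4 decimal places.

4.5850 V

LSB = 5 V / 2^10 = 4.883 mV.
V_out = 0 + 939 × 0.00488281 V = 4.58496 V.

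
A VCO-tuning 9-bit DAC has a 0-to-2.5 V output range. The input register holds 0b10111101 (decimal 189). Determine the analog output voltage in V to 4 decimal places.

0.9229 V

LSB = 2.5 V / 2^9 = 4.883 mV.
Code 0b10111101 = 189 decimal.
V_out = 0 + 189 × 0.00488281 V = 0.922852 V.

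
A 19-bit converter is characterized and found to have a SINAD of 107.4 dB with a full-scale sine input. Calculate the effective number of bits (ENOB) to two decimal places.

17.55 bits

ENOB = (SINAD − 1.76) / 6.02 = (107.4 − 1.76)/6.02 = 17.548.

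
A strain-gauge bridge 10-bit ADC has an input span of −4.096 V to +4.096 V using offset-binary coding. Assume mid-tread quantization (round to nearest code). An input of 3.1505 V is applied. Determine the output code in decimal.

LSB = 8.192 V / 1024 = 8.000 mV.
(3.1505 − (−4.096)) / 0.008 = 905.812 LSBs.
So the output code is 906.

code 906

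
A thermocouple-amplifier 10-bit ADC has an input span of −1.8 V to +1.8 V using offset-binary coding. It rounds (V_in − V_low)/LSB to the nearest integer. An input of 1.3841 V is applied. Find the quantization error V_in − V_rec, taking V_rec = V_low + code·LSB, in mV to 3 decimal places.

Step size: 3.6 V ÷ 2^10 = 3.516 mV.
Scaled input = 905.6996 LSBs, so code = 906.
Reconstructed: 1.3851563 V.
V_in − V_rec = -0.00105625 V = -1.056 mV.

-1.056 mV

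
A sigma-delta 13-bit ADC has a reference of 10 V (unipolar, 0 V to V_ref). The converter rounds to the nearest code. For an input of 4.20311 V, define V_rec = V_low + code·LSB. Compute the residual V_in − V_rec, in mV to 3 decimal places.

0.229 mV

Step size: 10 V ÷ 2^13 = 1.221 mV.
(V_in − V_low)/LSB = (4.20311 − 0)/0.0012207 = 3443.1877 → code 3443 (round).
Reconstructed: 4.2028809 V.
V_in − V_rec = 0.000229141 V = 0.229 mV.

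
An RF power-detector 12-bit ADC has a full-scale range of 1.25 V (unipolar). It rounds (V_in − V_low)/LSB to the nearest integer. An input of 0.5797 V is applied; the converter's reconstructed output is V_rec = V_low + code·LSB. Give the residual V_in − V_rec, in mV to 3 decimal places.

LSB = 1.25/2^12 = 305.18 µV.
(V_in − V_low)/LSB = (0.5797 − 0)/0.000305176 = 1899.5610 → code 1900 (round).
Code 1900 maps back to 0 + 1900×0.000305176 V = 0.57983398 V.
V_in − V_rec = -0.000133984 V = -0.134 mV.

-0.134 mV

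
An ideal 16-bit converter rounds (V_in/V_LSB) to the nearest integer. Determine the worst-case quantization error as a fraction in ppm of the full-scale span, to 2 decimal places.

Rounding → worst-case error = ½ LSB = V_FS/2^17, so 1e+06/131072 = 7.62939 ppm of full scale.

7.63 ppm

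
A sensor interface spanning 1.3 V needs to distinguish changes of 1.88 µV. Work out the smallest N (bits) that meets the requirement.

20 bits

Number of steps required ≥ 1.3 V / 1.88 µV = 691489.36.
Need 2^N ≥ 691489.36; 2^19 = 524288, 2^20 = 1048576.
Minimum N = 20.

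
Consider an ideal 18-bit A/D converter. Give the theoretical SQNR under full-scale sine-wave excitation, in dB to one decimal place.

SNR ≈ 6.02·N + 1.76 dB = 6.02·18 + 1.76 = 110.12 dB.

110.1 dB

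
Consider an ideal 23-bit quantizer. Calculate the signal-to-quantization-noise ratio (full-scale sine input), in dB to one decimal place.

SNR ≈ 6.02·N + 1.76 dB = 6.02·23 + 1.76 = 140.22 dB.

140.2 dB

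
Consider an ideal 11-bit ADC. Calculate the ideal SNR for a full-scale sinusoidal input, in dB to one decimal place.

68.0 dB

SNR ≈ 6.02·N + 1.76 dB = 6.02·11 + 1.76 = 67.98 dB.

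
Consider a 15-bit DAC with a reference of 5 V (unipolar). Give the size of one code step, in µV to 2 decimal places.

Full-scale span = 5 V.
LSB = 5 / 2^15 = 5 / 32768 = 0.000152588 V = 152.59 µV.

152.59 µV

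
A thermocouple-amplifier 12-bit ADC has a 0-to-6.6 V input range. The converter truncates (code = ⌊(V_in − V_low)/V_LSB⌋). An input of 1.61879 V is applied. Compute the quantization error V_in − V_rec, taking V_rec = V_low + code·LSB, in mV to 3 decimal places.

1.017 mV

Step size: 6.6 V ÷ 2^12 = 1.611 mV.
(1.61879 − 0)/0.00161133 = 1004.6309; ⌊·⌋ gives code 1004.
Code 1004 maps back to 0 + 1004×0.00161133 V = 1.6177734 V.
Error = 1.61879 − 1.6177734 = 0.00101656 V = 1.017 mV.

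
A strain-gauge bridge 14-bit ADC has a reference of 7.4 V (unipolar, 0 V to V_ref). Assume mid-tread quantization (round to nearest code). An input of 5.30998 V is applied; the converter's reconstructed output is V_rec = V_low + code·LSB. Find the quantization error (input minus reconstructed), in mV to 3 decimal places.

Step size: 7.4 V ÷ 2^14 = 451.66 µV.
(V_in − V_low)/LSB = (5.30998 − 0)/0.00045166 = 11756.5827 → code 11757 (round).
Reconstructed: 5.3101685 V.
V_in − V_rec = -0.000188457 V = -0.188 mV.

-0.188 mV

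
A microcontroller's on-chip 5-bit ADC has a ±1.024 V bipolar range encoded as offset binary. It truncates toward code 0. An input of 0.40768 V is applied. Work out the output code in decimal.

code 22

LSB = 2.048 V / 32 = 64.000 mV.
(0.40768 − (−1.024)) / 0.064 = 22.370 LSBs.
⌊·⌋(22.370) = 22.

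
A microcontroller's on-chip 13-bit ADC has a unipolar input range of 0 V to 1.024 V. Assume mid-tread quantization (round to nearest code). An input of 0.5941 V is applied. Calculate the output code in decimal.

code 4753

LSB = 1.024 V / 8192 = 125.00 µV.
(0.5941 − 0) / 0.000125 = 4752.800 LSBs.
round(4752.800) = 4753.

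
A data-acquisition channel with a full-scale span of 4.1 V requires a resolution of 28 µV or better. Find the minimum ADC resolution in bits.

18 bits

Number of steps required ≥ 4.1 V / 28 µV = 146428.57.
Need 2^N ≥ 146428.57; 2^17 = 131072, 2^18 = 262144.
Minimum N = 18.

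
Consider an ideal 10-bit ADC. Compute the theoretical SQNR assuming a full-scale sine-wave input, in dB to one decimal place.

SNR ≈ 6.02·N + 1.76 dB = 6.02·10 + 1.76 = 61.96 dB.

62.0 dB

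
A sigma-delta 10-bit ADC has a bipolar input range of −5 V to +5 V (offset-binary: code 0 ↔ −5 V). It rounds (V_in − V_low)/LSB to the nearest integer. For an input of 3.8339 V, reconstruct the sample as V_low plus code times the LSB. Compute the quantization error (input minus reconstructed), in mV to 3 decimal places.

LSB = 10/2^10 = 9.766 mV.
(3.8339 − (−5))/0.00976562 = 904.5914; round gives code 905.
V_rec = (−5) + 905·0.00976562 = 3.8378906 V.
Difference: -0.00399063 V → -3.991 mV.

-3.991 mV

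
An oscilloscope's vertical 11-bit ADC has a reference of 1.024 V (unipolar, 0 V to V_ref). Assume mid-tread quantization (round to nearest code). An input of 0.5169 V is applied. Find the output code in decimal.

With 2048 levels over 1.024 V, one step is 0.500 mV.
(V_in − V_low)/LSB = (0.5169 − 0) / 0.0005 = 1033.800.
round(1033.800) = 1034.

code 1034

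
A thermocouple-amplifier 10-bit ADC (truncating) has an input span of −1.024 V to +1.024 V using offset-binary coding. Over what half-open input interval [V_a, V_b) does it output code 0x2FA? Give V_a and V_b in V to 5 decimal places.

[0.50000 V, 0.50200 V)

LSB = 2.048/2^10 = 2.000 mV.
Code 0x2FA = 762 decimal.
V_a = V_low + 762·LSB = 0.5 V; V_b = V_low + 763·LSB = 0.502 V.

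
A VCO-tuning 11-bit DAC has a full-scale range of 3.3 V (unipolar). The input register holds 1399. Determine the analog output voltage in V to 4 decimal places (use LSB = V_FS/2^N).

LSB = 3.3 V / 2^11 = 1.611 mV.
V_out = 0 + 1399 × 0.00161133 V = 2.25425 V.

2.2542 V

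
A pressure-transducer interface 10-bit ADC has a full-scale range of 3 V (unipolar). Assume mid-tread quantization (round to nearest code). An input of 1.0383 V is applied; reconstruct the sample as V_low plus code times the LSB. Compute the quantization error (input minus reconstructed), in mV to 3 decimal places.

1.191 mV

One LSB is 3 V / 1024 = 2.930 mV.
(1.0383 − 0)/0.00292969 = 354.4064; round gives code 354.
V_rec = 0 + 354·0.00292969 = 1.0371094 V.
Difference: 0.00119063 V → 1.191 mV.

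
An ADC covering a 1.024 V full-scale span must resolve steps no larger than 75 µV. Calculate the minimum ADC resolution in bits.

14 bits

Number of steps required ≥ 1.024 V / 75 µV = 13653.33.
Need 2^N ≥ 13653.33; 2^13 = 8192, 2^14 = 16384.
Minimum N = 14.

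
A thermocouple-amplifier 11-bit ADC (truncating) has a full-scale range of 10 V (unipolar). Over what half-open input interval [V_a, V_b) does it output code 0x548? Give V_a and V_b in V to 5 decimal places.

[6.60156 V, 6.60645 V)

LSB = 10/2^11 = 4.883 mV.
Code 0x548 = 1352 decimal.
V_a = V_low + 1352·LSB = 6.60156 V; V_b = V_low + 1353·LSB = 6.60645 V.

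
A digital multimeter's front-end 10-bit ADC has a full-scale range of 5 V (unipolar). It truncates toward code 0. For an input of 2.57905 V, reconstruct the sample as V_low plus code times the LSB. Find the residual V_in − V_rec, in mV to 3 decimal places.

0.925 mV

Step size: 5 V ÷ 2^10 = 4.883 mV.
Scaled input = 528.1894 LSBs, so code = 528.
V_rec = 0 + 528·0.00488281 = 2.578125 V.
Error = 2.57905 − 2.578125 = 0.000925 V = 0.925 mV.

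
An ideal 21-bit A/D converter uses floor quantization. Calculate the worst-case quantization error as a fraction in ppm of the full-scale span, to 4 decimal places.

Truncating → worst-case error = 1 LSB = V_FS/2^21, so 1e+06/2097152 = 0.476837 ppm of full scale.

0.4768 ppm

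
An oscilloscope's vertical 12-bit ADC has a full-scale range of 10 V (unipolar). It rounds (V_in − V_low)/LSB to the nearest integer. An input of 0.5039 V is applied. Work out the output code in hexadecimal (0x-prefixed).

code 0xCE (decimal 206)

LSB = 10 V / 4096 = 2.441 mV.
Input sits at 206.397 steps above V_low.
So the output code is 206.
In hexadecimal (0x-prefixed): 0xCE.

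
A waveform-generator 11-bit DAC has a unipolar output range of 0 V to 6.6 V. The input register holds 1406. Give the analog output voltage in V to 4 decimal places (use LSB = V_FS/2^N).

LSB = 6.6 V / 2^11 = 3.223 mV.
V_out = 0 + 1406 × 0.00322266 V = 4.53105 V.

4.5311 V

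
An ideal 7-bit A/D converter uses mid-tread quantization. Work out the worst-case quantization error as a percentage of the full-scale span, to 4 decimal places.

0.3906 %

Rounding → worst-case error = ½ LSB = V_FS/2^8, so 100/256 = 0.390625 % of full scale.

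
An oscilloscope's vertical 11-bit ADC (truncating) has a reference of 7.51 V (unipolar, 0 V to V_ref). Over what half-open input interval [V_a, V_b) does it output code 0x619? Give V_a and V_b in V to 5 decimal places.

[5.72417 V, 5.72784 V)

LSB = 7.51/2^11 = 3.667 mV.
Code 0x619 = 1561 decimal.
V_a = V_low + 1561·LSB = 5.72417 V; V_b = V_low + 1562·LSB = 5.72784 V.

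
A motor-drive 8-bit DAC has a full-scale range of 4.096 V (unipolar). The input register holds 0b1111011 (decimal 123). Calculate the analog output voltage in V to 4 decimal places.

LSB = 4.096 V / 2^8 = 16.000 mV.
Code 0b1111011 = 123 decimal.
V_out = 0 + 123 × 0.016 V = 1.968 V.

1.9680 V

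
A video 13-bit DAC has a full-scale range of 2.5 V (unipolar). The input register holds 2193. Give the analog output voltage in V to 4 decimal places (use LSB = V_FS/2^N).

LSB = 2.5 V / 2^13 = 305.18 µV.
V_out = 0 + 2193 × 0.000305176 V = 0.66925 V.

0.6693 V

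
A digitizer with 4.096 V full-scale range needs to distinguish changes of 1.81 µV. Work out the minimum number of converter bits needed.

22 bits

Number of steps required ≥ 4.096 V / 1.81 µV = 2262983.43.
Need 2^N ≥ 2262983.43; 2^21 = 2097152, 2^22 = 4194304.
Minimum N = 22.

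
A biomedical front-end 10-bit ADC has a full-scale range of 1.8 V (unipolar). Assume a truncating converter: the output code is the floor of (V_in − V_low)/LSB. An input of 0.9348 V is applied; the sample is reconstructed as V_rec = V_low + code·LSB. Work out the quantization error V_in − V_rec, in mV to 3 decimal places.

1.402 mV

One LSB is 1.8 V / 1024 = 1.758 mV.
Scaled input = 531.7973 LSBs, so code = 531.
Reconstructed: 0.93339844 V.
Error = 0.9348 − 0.93339844 = 0.00140156 V = 1.402 mV.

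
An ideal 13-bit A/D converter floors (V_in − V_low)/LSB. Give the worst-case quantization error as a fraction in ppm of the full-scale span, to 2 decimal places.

Truncating → worst-case error = 1 LSB = V_FS/2^13, so 1e+06/8192 = 122.07 ppm of full scale.

122.07 ppm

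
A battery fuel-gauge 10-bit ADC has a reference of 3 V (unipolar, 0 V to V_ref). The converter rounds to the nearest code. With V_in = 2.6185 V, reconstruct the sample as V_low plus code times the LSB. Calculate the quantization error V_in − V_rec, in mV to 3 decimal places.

LSB = 3/2^10 = 2.930 mV.
Scaled input = 893.7813 LSBs, so code = 894.
Code 894 maps back to 0 + 894×0.00292969 V = 2.6191406 V.
V_in − V_rec = -0.000640625 V = -0.641 mV.

-0.641 mV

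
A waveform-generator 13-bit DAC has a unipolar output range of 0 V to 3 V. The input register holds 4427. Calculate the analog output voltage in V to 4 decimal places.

1.6212 V

LSB = 3 V / 2^13 = 366.21 µV.
V_out = 0 + 4427 × 0.000366211 V = 1.62122 V.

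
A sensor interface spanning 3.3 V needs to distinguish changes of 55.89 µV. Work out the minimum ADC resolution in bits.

Number of steps required ≥ 3.3 V / 55.89 µV = 59044.55.
Need 2^N ≥ 59044.55; 2^15 = 32768, 2^16 = 65536.
Minimum N = 16.

16 bits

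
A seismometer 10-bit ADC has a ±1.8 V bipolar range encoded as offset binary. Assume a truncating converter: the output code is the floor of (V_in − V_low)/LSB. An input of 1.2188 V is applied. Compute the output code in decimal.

code 858

Full-scale span = 3.6 V; LSB = 3.6/2^10 = 3.516 mV.
(V_in − V_low)/LSB = (1.2188 − (−1.8)) / 0.00351563 = 858.681.
Floor → code 858.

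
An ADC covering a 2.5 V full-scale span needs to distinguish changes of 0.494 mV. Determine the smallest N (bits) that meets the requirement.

Number of steps required ≥ 2.5 V / 0.494 mV = 5060.73.
Need 2^N ≥ 5060.73; 2^12 = 4096, 2^13 = 8192.
Minimum N = 13.

13 bits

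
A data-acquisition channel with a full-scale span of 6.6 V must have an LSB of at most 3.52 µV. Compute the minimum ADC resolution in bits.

Number of steps required ≥ 6.6 V / 3.52 µV = 1875000.00.
Need 2^N ≥ 1875000.00; 2^20 = 1048576, 2^21 = 2097152.
Minimum N = 21.

21 bits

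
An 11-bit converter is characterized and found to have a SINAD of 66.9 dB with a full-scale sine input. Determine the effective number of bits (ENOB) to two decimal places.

ENOB = (SINAD − 1.76) / 6.02 = (66.9 − 1.76)/6.02 = 10.821.

10.82 bits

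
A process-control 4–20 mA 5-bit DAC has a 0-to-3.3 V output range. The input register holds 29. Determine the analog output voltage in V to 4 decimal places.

LSB = 3.3 V / 2^5 = 103.125 mV.
V_out = 0 + 29 × 0.103125 V = 2.99063 V.

2.9906 V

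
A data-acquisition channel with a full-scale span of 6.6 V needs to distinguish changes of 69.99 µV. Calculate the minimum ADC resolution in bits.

17 bits

Number of steps required ≥ 6.6 V / 69.99 µV = 94299.19.
Need 2^N ≥ 94299.19; 2^16 = 65536, 2^17 = 131072.
Minimum N = 17.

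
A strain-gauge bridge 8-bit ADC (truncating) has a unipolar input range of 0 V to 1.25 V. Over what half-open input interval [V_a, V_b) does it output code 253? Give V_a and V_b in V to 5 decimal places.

LSB = 1.25/2^8 = 4.883 mV.
V_a = V_low + 253·LSB = 1.23535 V; V_b = V_low + 254·LSB = 1.24023 V.

[1.23535 V, 1.24023 V)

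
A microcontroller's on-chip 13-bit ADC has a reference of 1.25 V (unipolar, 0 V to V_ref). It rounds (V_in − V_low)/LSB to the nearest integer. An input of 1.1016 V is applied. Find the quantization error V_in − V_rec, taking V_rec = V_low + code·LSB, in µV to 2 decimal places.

One LSB is 1.25 V / 8192 = 152.59 µV.
(1.1016 − 0)/0.000152588 = 7219.4458; round gives code 7219.
Code 7219 maps back to 0 + 7219×0.000152588 V = 1.101532 V.
V_in − V_rec = 6.80176e-05 V = 68.02 µV.

68.02 µV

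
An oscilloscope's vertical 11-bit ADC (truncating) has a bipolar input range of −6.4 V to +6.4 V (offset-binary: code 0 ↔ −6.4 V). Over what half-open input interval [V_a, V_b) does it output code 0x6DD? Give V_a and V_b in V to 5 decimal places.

[4.58125 V, 4.58750 V)

LSB = 12.8/2^11 = 6.250 mV.
Code 0x6DD = 1757 decimal.
V_a = V_low + 1757·LSB = 4.58125 V; V_b = V_low + 1758·LSB = 4.5875 V.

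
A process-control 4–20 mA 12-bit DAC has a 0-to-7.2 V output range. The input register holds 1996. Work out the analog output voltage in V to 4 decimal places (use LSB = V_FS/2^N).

3.5086 V

LSB = 7.2 V / 2^12 = 1.758 mV.
V_out = 0 + 1996 × 0.00175781 V = 3.50859 V.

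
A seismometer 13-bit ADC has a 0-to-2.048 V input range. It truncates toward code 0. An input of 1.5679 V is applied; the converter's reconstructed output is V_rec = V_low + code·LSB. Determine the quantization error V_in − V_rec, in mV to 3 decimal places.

Step size: 2.048 V ÷ 2^13 = 250.00 µV.
(V_in − V_low)/LSB = (1.5679 − 0)/0.00025 = 6271.6000 → code 6271 (floor).
Code 6271 maps back to 0 + 6271×0.00025 V = 1.56775 V.
Error = 1.5679 − 1.56775 = 0.00015 V = 0.150 mV.

0.150 mV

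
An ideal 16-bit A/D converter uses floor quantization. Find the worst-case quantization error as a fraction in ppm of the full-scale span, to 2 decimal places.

15.26 ppm

Truncating → worst-case error = 1 LSB = V_FS/2^16, so 1e+06/65536 = 15.2588 ppm of full scale.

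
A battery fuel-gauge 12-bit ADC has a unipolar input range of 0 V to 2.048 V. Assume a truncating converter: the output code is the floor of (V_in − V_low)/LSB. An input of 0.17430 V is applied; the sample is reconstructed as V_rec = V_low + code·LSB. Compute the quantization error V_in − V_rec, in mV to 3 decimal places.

LSB = 2.048/2^12 = 0.500 mV.
(V_in − V_low)/LSB = (0.17430 − 0)/0.0005 = 348.6000 → code 348 (floor).
Reconstructed: 0.174 V.
V_in − V_rec = 0.0003 V = 0.300 mV.

0.300 mV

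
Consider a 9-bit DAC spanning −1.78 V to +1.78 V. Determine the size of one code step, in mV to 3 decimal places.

6.953 mV

Full-scale span = 3.56 V.
LSB = 3.56 / 2^9 = 3.56 / 512 = 0.00695313 V = 6.953 mV.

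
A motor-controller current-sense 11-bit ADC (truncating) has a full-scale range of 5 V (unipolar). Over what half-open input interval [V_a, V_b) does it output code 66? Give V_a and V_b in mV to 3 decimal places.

[161.133 mV, 163.574 mV)

LSB = 5/2^11 = 2.441 mV.
V_a = V_low + 66·LSB = 0.161133 V; V_b = V_low + 67·LSB = 0.163574 V.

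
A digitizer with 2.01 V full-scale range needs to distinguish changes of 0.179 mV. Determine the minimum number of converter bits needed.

14 bits

Number of steps required ≥ 2.01 V / 0.179 mV = 11229.05.
Need 2^N ≥ 11229.05; 2^13 = 8192, 2^14 = 16384.
Minimum N = 14.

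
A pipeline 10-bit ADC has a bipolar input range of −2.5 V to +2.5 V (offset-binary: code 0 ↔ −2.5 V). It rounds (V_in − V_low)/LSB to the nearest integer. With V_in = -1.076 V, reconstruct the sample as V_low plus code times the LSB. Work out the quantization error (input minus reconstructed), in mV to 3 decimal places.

LSB = 5/2^10 = 4.883 mV.
(V_in − V_low)/LSB = (-1.076 − (−2.5))/0.00488281 = 291.6352 → code 292 (round).
Reconstructed: -1.0742188 V.
Error = -1.076 − (−1.0742188) = -0.00178125 V = -1.781 mV.

-1.781 mV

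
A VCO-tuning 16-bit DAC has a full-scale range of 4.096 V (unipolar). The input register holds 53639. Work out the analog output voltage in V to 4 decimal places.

LSB = 4.096 V / 2^16 = 62.50 µV.
V_out = 0 + 53639 × 6.25e-05 V = 3.35244 V.

3.3524 V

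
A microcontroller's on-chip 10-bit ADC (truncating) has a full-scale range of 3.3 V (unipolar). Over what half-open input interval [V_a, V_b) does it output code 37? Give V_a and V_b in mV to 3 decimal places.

LSB = 3.3/2^10 = 3.223 mV.
V_a = V_low + 37·LSB = 0.119238 V; V_b = V_low + 38·LSB = 0.122461 V.

[119.238 mV, 122.461 mV)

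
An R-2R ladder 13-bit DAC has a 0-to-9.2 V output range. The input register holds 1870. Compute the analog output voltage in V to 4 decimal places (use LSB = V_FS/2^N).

LSB = 9.2 V / 2^13 = 1.123 mV.
V_out = 0 + 1870 × 0.00112305 V = 2.1001 V.

2.1001 V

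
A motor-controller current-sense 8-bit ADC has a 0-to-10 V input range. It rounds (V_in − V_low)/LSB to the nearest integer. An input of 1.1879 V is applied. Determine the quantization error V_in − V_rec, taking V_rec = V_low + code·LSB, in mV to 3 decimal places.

Step size: 10 V ÷ 2^8 = 39.062 mV.
Scaled input = 30.4102 LSBs, so code = 30.
Reconstructed: 1.171875 V.
Error = 1.1879 − 1.171875 = 0.016025 V = 16.025 mV.

16.025 mV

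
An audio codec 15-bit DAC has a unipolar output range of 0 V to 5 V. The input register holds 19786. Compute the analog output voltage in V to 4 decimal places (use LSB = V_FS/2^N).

3.0191 V

LSB = 5 V / 2^15 = 152.59 µV.
V_out = 0 + 19786 × 0.000152588 V = 3.0191 V.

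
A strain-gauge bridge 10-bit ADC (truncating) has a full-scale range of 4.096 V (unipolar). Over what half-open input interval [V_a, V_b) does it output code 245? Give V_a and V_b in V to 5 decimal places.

LSB = 4.096/2^10 = 4.000 mV.
V_a = V_low + 245·LSB = 0.98 V; V_b = V_low + 246·LSB = 0.984 V.

[0.98000 V, 0.98400 V)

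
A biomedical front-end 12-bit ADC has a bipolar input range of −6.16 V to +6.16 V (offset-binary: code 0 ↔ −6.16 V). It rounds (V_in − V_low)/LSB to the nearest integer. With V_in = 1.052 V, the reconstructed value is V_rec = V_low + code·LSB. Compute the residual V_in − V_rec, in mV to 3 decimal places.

One LSB is 12.32 V / 4096 = 3.008 mV.
(V_in − V_low)/LSB = (1.052 − (−6.16))/0.00300781 = 2397.7558 → code 2398 (round).
Code 2398 maps back to (−6.16) + 2398×0.00300781 V = 1.0527344 V.
Error = 1.052 − 1.0527344 = -0.000734375 V = -0.734 mV.

-0.734 mV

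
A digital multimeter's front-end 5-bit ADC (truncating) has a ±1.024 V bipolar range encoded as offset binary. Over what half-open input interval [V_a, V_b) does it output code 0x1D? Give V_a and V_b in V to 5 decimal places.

LSB = 2.048/2^5 = 64.000 mV.
Code 0x1D = 29 decimal.
V_a = V_low + 29·LSB = 0.832 V; V_b = V_low + 30·LSB = 0.896 V.

[0.83200 V, 0.89600 V)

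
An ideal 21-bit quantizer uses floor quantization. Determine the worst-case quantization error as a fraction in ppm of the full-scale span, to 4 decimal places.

0.4768 ppm

Truncating → worst-case error = 1 LSB = V_FS/2^21, so 1e+06/2097152 = 0.476837 ppm of full scale.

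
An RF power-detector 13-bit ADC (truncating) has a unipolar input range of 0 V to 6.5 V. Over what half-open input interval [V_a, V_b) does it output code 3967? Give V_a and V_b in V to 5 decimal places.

[3.14764 V, 3.14844 V)

LSB = 6.5/2^13 = 0.793 mV.
V_a = V_low + 3967·LSB = 3.14764 V; V_b = V_low + 3968·LSB = 3.14844 V.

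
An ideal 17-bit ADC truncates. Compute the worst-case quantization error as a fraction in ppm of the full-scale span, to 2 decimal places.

7.63 ppm

Truncating → worst-case error = 1 LSB = V_FS/2^17, so 1e+06/131072 = 7.62939 ppm of full scale.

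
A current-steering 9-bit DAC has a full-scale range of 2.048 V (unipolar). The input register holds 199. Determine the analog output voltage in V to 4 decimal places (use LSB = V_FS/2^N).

LSB = 2.048 V / 2^9 = 4.000 mV.
V_out = 0 + 199 × 0.004 V = 0.796 V.

0.7960 V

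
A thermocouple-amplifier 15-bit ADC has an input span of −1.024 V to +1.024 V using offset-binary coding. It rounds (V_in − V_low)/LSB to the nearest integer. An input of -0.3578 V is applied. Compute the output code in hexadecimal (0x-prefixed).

code 0x29A3 (decimal 10659)

With 32768 levels over 2.048 V, one step is 62.50 µV.
(-0.3578 − (−1.024)) / 6.25e-05 = 10659.200 LSBs.
So the output code is 10659.
In hexadecimal (0x-prefixed): 0x29A3.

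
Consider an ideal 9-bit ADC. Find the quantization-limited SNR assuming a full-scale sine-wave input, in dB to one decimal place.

55.9 dB

SNR ≈ 6.02·N + 1.76 dB = 6.02·9 + 1.76 = 55.94 dB.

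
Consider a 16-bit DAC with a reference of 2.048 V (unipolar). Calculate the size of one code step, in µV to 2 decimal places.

Full-scale span = 2.048 V.
LSB = 2.048 / 2^16 = 2.048 / 65536 = 3.125e-05 V = 31.25 µV.

31.25 µV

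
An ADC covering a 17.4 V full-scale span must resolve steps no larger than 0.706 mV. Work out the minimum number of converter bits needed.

15 bits

Number of steps required ≥ 17.4 V / 0.706 mV = 24645.89.
Need 2^N ≥ 24645.89; 2^14 = 16384, 2^15 = 32768.
Minimum N = 15.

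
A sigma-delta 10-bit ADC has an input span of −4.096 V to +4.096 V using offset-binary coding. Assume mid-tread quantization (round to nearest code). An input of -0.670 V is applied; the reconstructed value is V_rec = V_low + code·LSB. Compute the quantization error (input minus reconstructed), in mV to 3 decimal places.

One LSB is 8.192 V / 1024 = 8.000 mV.
(V_in − V_low)/LSB = (-0.670 − (−4.096))/0.008 = 428.2500 → code 428 (round).
Reconstructed: -0.672 V.
Difference: 0.002 V → 2.000 mV.

2.000 mV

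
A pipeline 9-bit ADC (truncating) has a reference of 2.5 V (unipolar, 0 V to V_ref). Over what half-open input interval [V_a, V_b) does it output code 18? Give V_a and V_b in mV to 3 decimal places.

LSB = 2.5/2^9 = 4.883 mV.
V_a = V_low + 18·LSB = 0.0878906 V; V_b = V_low + 19·LSB = 0.0927734 V.

[87.891 mV, 92.773 mV)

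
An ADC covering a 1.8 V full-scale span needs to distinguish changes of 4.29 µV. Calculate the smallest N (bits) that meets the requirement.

19 bits

Number of steps required ≥ 1.8 V / 4.29 µV = 419580.42.
Need 2^N ≥ 419580.42; 2^18 = 262144, 2^19 = 524288.
Minimum N = 19.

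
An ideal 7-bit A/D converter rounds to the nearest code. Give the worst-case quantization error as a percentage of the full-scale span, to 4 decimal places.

Rounding → worst-case error = ½ LSB = V_FS/2^8, so 100/256 = 0.390625 % of full scale.

0.3906 %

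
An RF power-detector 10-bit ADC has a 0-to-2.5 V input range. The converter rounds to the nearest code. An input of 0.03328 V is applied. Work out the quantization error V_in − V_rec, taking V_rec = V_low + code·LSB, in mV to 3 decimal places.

Step size: 2.5 V ÷ 2^10 = 2.441 mV.
(V_in − V_low)/LSB = (0.03328 − 0)/0.00244141 = 13.6315 → code 14 (round).
Code 14 maps back to 0 + 14×0.00244141 V = 0.034179688 V.
V_in − V_rec = -0.000899687 V = -0.900 mV.

-0.900 mV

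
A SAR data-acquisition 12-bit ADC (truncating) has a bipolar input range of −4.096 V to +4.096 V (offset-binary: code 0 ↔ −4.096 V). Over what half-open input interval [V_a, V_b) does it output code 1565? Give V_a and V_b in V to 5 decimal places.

LSB = 8.192/2^12 = 2.000 mV.
V_a = V_low + 1565·LSB = -0.966 V; V_b = V_low + 1566·LSB = -0.964 V.

[-0.96600 V, -0.96400 V)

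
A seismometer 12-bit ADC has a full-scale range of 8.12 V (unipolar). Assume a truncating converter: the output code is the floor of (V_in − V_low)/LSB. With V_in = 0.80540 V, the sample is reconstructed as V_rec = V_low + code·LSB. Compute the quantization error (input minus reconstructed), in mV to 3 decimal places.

0.537 mV

Step size: 8.12 V ÷ 2^12 = 1.982 mV.
Scaled input = 406.2707 LSBs, so code = 406.
Code 406 maps back to 0 + 406×0.00198242 V = 0.80486328 V.
Difference: 0.000536719 V → 0.537 mV.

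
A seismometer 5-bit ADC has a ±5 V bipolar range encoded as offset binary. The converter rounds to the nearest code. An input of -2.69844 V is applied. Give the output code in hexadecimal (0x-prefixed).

code 0x7 (decimal 7)

Full-scale span = 10 V; LSB = 10/2^5 = 312.500 mV.
Input sits at 7.365 steps above V_low.
round(7.365) = 7.
In hexadecimal (0x-prefixed): 0x7.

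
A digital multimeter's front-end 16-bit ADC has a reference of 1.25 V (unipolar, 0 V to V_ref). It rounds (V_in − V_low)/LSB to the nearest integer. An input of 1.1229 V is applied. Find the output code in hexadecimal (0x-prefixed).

code 0xE5F8 (decimal 58872)

Full-scale span = 1.25 V; LSB = 1.25/2^16 = 19.07 µV.
(1.1229 − 0) / 1.90735e-05 = 58872.300 LSBs.
So the output code is 58872.
In hexadecimal (0x-prefixed): 0xE5F8.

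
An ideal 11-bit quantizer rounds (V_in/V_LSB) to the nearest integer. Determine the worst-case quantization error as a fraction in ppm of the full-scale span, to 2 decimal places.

Rounding → worst-case error = ½ LSB = V_FS/2^12, so 1e+06/4096 = 244.141 ppm of full scale.

244.14 ppm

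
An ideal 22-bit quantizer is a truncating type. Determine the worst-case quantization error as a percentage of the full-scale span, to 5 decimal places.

Truncating → worst-case error = 1 LSB = V_FS/2^22, so 100/4194304 = 2.38419e-05 % of full scale.

0.00002 %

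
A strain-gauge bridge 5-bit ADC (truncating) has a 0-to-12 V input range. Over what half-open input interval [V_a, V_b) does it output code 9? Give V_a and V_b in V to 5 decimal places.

LSB = 12/2^5 = 375.000 mV.
V_a = V_low + 9·LSB = 3.375 V; V_b = V_low + 10·LSB = 3.75 V.

[3.37500 V, 3.75000 V)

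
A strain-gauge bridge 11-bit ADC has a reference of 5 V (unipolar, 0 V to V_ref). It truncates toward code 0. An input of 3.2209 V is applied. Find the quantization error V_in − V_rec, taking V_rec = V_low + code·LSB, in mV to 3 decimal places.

0.685 mV

Step size: 5 V ÷ 2^11 = 2.441 mV.
Scaled input = 1319.2806 LSBs, so code = 1319.
V_rec = 0 + 1319·0.00244141 = 3.2202148 V.
Difference: 0.000685156 V → 0.685 mV.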